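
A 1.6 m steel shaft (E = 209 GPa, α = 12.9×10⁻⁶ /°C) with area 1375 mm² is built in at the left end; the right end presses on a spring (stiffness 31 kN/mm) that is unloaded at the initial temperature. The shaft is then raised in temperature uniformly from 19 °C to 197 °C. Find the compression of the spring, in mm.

δ ≈ 3.13 mm

The unrestrained thermal change is αΔT L = 12.9×10⁻⁶ × 178 × 1600 = 3.674 mm.
Let P be the compressive force at the spring. The shaft shortens elastically by PL/(AE) and the spring compresses by P/k; together these equal δ_free.
P [ L/(AE) + 1/k ] = δ_free → P [ 1600/(1375×209×10³) + 1/(31×10³) ] = 3.674.
P = 3.674 / 3.783×10⁻⁵ = 97130 N.
Spring compression = P/k = 97130/(31×10³) = 3.133 mm.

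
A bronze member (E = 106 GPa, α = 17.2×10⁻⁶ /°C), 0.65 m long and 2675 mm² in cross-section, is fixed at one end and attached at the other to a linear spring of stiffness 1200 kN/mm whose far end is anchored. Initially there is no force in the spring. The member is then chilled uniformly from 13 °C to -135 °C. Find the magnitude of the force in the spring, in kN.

P ≈ 529 kN

If the spring were absent the member would shorten by αΔT L = 17.2×10⁻⁶ × 148 × 650 = 1.655 mm.
Let P be the tensile force in the spring. The member extends elastically by PL/(AE) and the spring stretches by P/k; together these equal δ_free.
So P = δ_free / [L/(AE) + 1/k] = 1.655 / [ 650/(2675×106×10³) + 1/(1200×10³) ].
P = 1.655 / 3.126×10⁻⁶ = 529400 N.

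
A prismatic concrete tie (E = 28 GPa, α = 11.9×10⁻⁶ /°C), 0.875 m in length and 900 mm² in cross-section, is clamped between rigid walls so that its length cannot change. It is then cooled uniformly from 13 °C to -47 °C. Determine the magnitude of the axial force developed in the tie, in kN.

P ≈ 18 kN (tensile)

Full restraint means ε = 0, so the stress is σ = EαΔT = 28×10³ × 11.9×10⁻⁶ × 60 = 19.99 MPa.
Then P = σA = 19.99 × 900 mm² = 17.99 kN, tensile.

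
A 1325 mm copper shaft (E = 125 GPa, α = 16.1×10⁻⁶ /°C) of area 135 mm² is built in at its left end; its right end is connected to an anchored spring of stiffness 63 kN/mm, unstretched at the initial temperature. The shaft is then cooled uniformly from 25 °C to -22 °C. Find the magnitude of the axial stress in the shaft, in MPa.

σ ≈ 78.7 MPa (tensile)

If the spring were absent the shaft would shorten by αΔT L = 16.1×10⁻⁶ × 47 × 1325 = 1.003 mm.
With a force P in the spring, the elastic change of the shaft is PL/(AE) and that of the spring is P/k; compatibility requires their sum to equal δ_free.
P [ L/(AE) + 1/k ] = δ_free → P [ 1325/(135×125×10³) + 1/(63×10³) ] = 1.003.
P = 1.003 / 9.439×10⁻⁵ = 10620 N.
σ = P/A = 10620/135 = 78.68 MPa.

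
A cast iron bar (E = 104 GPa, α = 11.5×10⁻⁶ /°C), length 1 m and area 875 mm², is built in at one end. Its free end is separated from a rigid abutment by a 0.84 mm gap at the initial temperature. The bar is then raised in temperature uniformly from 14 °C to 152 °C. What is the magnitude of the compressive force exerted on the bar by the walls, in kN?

P ≈ 68 kN

If the wall were absent the bar would grow by αΔT L = 11.5×10⁻⁶ × 138 × 1000 = 1.587 mm.
After closing the 0.84 mm clearance, 1.587 − 0.84 = 0.747 mm of expansion remains to be suppressed by the wall.
Compatibility: PL/(AE) = 0.747 mm, so σ = P/A = E × (0.747/1000) = 77.69 MPa.
P = σA = 77.69 × 875 = 67.98 kN.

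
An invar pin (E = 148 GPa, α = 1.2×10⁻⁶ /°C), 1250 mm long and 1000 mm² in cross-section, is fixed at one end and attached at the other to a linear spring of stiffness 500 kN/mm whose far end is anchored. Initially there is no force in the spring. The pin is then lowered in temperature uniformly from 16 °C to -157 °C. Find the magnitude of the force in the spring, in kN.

If the spring were absent the pin would shorten by αΔT L = 1.2×10⁻⁶ × 173 × 1250 = 0.2595 mm.
With a force P in the spring, the elastic change of the pin is PL/(AE) and that of the spring is P/k; compatibility requires their sum to equal δ_free.
So P = δ_free / [L/(AE) + 1/k] = 0.2595 / [ 1250/(1000×148×10³) + 1/(500×10³) ].
P = 0.2595 / 1.045×10⁻⁵ = 24840 N.

P ≈ 24.8 kN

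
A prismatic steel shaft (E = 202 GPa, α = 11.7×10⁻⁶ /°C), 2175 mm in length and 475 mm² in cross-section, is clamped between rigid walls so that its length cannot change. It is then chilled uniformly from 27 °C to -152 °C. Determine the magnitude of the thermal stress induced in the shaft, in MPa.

With length fixed, the mechanical strain must cancel the thermal strain αΔT = 11.7×10⁻⁶ × 179 = 2094.3×10⁻⁶.
Hence σ = E·αΔT = 202×10³ × 2094.3×10⁻⁶ = 423 MPa, tensile.

σ ≈ 423 MPa (tensile)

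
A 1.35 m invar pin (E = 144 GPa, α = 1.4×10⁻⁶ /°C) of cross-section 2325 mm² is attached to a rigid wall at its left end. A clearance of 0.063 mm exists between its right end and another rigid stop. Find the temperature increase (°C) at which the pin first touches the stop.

ΔT ≈ 33.3 °C

The gap closes when αΔT L = 0.063 mm, since the pin is still unstressed at that instant.
So ΔT = g/(αL) = 0.063/(1.4×10⁻⁶ × 1350) = 33.33 °C.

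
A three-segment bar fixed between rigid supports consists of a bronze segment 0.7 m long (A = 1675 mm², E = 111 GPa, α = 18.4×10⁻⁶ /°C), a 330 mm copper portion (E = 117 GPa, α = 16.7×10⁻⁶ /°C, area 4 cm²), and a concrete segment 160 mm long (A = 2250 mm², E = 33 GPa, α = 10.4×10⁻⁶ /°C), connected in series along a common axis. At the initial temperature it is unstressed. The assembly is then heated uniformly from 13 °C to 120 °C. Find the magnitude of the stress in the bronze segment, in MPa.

σ ≈ 98.8 MPa (compressive)

Free thermal expansion of the whole bar: Σ αᵢΔT Lᵢ = 18.4×10⁻⁶×107×700 + 16.7×10⁻⁶×107×330 + 10.4×10⁻⁶×107×160 = 2.146 mm.
The walls prevent any net length change, so an axial force P (same in every segment) develops. Compatibility: P · Σ Lᵢ/(AᵢEᵢ) = δ_free.
Σ Lᵢ/(AᵢEᵢ) = 700/(1675×111×10³) + 330/(400×117×10³) + 160/(2250×33×10³) = 1.297×10⁻⁵ mm/N.
Hence P = δ_free / Σ(L/AE) = 2.146/1.297×10⁻⁵ = 165.4 kN (compressive).
σ_{bronze} = P / A = 165400 / 1675 = 98.77 MPa.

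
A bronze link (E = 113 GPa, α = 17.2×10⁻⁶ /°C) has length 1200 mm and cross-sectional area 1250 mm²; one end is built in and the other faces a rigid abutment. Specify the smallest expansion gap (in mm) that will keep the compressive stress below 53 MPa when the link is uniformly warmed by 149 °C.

Free expansion if unrestrained: δ_free = αΔT L = 17.2×10⁻⁶ × 149 × 1200 = 3.075 mm.
At the allowable stress the elastic shortening the wall may impose is σL/E = 53 × 1200 / (113×10³) = 0.5628 mm.
So the gap has to take up the difference, g_min = δ_free − σL/E = 3.075 − 0.5628 = 2.513 mm.

g ≈ 2.51 mm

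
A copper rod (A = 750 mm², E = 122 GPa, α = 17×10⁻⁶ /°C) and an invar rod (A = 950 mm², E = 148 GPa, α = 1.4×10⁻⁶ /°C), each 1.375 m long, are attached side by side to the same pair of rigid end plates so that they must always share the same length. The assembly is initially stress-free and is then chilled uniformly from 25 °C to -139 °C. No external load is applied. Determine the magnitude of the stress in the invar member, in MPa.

σ ≈ 149 MPa (compressive)

Equilibrium of a rigid end plate with no external load gives equal and opposite internal forces ±P in the two members. Since α_{copper} > α_{invar}, cooling drives the copper into tension and the invar into compression.
Compatibility of the two members (thermal + elastic change equal): (α₁ − α₂)ΔT = P·[1/(A₁E₁) + 1/(A₂E₂)].
|α₁ − α₂|·ΔT = 15.6×10⁻⁶ × 164 = 0.002558.
1/(A₁E₁) + 1/(A₂E₂) = 1/(750×122×10³) + 1/(950×148×10³) = 1.804×10⁻⁸ N⁻¹.
So P = 0.002558 / 1.804×10⁻⁸ = 141.8 kN.
σ_{invar} = P/A₂ = 141800/950 = 149.3 MPa, compressive.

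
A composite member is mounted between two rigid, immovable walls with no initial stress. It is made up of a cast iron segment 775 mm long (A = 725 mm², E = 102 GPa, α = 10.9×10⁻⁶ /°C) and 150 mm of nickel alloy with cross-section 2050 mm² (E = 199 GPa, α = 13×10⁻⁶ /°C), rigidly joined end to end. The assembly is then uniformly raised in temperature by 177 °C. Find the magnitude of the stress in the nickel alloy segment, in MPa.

Free thermal expansion of the whole bar: Σ αᵢΔT Lᵢ = 10.9×10⁻⁶×177×775 + 13×10⁻⁶×177×150 = 1.84 mm.
The rigid supports impose zero overall length change; the single axial force P common to all segments must satisfy P Σ Lᵢ/(AᵢEᵢ) = δ_free.
The series flexibility is Σ Lᵢ/(AᵢEᵢ) = 775/(725×102×10³) + 150/(2050×199×10³) = 1.085×10⁻⁵ mm/N.
So P = 1.84 / 1.085×10⁻⁵ = 169.7 kN, compressive.
σ_{nickel alloy} = P / A = 169700 / 2050 = 82.76 MPa.

σ ≈ 82.8 MPa (compressive)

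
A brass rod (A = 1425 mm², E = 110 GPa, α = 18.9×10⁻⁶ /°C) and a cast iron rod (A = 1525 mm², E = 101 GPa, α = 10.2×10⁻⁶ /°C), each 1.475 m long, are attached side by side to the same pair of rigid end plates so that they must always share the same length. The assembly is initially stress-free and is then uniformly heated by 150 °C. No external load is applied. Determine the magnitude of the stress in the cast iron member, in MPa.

Equilibrium of a rigid end plate with no external load gives equal and opposite internal forces ±P in the two members. Since α_{brass} > α_{cast iron}, heating drives the brass into compression and the cast iron into tension.
Compatibility of the two members (thermal + elastic change equal): (α₁ − α₂)ΔT = P·[1/(A₁E₁) + 1/(A₂E₂)].
|α₁ − α₂|·ΔT = 8.7×10⁻⁶ × 150 = 0.001305.
1/(A₁E₁) + 1/(A₂E₂) = 1/(1425×110×10³) + 1/(1525×101×10³) = 1.287×10⁻⁸ N⁻¹.
So P = 0.001305 / 1.287×10⁻⁸ = 101.4 kN.
σ_{cast iron} = P/A₂ = 101400/1525 = 66.48 MPa, tensile.

σ ≈ 66.5 MPa (tensile)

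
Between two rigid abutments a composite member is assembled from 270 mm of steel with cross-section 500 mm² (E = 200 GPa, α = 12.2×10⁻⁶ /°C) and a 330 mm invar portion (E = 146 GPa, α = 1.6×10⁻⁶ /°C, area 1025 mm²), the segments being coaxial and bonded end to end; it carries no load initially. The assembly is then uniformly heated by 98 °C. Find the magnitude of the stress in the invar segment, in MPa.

If the supports were absent, the total length change would be Σ αᵢΔT Lᵢ = 12.2×10⁻⁶×98×270 + 1.6×10⁻⁶×98×330 = 0.3746 mm.
The walls prevent any net length change, so an axial force P (same in every segment) develops. Compatibility: P · Σ Lᵢ/(AᵢEᵢ) = δ_free.
Σ Lᵢ/(AᵢEᵢ) = 270/(500×200×10³) + 330/(1025×146×10³) = 4.905×10⁻⁶ mm/N.
Hence P = δ_free / Σ(L/AE) = 0.3746/4.905×10⁻⁶ = 76.36 kN (compressive).
σ_{invar} = P / A = 76360 / 1025 = 74.5 MPa.

σ ≈ 74.5 MPa (compressive)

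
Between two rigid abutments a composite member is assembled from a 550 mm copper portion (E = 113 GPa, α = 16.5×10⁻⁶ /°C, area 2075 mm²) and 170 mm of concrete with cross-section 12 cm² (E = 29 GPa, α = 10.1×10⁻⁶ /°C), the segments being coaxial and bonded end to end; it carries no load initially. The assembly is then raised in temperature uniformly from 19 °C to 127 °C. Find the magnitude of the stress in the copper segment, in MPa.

Free thermal expansion of the whole bar: Σ αᵢΔT Lᵢ = 16.5×10⁻⁶×108×550 + 10.1×10⁻⁶×108×170 = 1.166 mm.
The walls prevent any net length change, so an axial force P (same in every segment) develops. Compatibility: P · Σ Lᵢ/(AᵢEᵢ) = δ_free.
The series flexibility is Σ Lᵢ/(AᵢEᵢ) = 550/(2075×113×10³) + 170/(1200×29×10³) = 7.231×10⁻⁶ mm/N.
P = 1.166 / 7.231×10⁻⁶ = 161200 N = 161.2 kN, compressive.
σ_{copper} = P / A = 161200 / 2075 = 77.68 MPa.

σ ≈ 77.7 MPa (compressive)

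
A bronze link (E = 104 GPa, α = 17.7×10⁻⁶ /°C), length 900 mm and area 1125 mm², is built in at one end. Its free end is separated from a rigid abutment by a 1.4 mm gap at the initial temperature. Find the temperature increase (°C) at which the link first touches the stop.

ΔT ≈ 87.9 °C

The gap closes when αΔT L = 1.4 mm, since the link is still unstressed at that instant.
So ΔT = g/(αL) = 1.4/(17.7×10⁻⁶ × 900) = 87.88 °C.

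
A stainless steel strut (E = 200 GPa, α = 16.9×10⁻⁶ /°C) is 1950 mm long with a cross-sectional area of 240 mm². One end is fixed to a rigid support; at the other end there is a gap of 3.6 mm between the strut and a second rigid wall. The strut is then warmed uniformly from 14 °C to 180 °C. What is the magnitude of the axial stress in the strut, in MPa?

σ ≈ 192 MPa (compressive)

If the wall were absent the strut would grow by αΔT L = 16.9×10⁻⁶ × 166 × 1950 = 5.471 mm.
The gap closes (δ_free > 3.6 mm) and the wall then resists a further 5.471 − 3.6 = 1.871 mm of expansion.
That suppressed elongation corresponds to σ = E·Δ/L = 200×10³ × 1.871/1950 = 191.8 MPa.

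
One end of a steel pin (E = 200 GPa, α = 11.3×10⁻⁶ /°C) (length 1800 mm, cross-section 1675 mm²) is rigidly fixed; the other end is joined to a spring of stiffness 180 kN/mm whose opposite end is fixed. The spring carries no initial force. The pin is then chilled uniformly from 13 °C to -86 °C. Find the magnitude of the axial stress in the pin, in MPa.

σ ≈ 110 MPa (tensile)

The unrestrained thermal change is αΔT L = 11.3×10⁻⁶ × 99 × 1800 = 2.014 mm.
Let P be the tensile force in the spring. The pin extends elastically by PL/(AE) and the spring stretches by P/k; together these equal δ_free.
P [ L/(AE) + 1/k ] = δ_free → P [ 1800/(1675×200×10³) + 1/(180×10³) ] = 2.014.
P = 2.014 / 1.093×10⁻⁵ = 184300 N.
σ = P/A = 184300/1675 = 110 MPa.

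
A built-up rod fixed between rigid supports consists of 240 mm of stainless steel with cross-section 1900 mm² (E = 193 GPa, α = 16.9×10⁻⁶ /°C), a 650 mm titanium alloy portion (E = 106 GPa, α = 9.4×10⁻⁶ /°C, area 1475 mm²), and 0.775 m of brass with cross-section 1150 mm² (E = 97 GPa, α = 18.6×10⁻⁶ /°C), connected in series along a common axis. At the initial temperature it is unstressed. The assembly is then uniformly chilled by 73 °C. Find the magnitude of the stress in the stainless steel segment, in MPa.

σ ≈ 80.3 MPa (tensile)

With the walls removed the bar would change length by δ_free = Σ αᵢΔT Lᵢ = 16.9×10⁻⁶×73×240 + 9.4×10⁻⁶×73×650 + 18.6×10⁻⁶×73×775 = 1.794 mm.
Since the ends are fixed, an axial force P builds up, equal in every segment, with P · Σ Lᵢ/(AᵢEᵢ) = δ_free.
Σ Lᵢ/(AᵢEᵢ) = 240/(1900×193×10³) + 650/(1475×106×10³) + 775/(1150×97×10³) = 1.176×10⁻⁵ mm/N.
P = 1.794 / 1.176×10⁻⁵ = 152600 N = 152.6 kN, tensile.
σ_{stainless steel} = P / A = 152600 / 1900 = 80.31 MPa.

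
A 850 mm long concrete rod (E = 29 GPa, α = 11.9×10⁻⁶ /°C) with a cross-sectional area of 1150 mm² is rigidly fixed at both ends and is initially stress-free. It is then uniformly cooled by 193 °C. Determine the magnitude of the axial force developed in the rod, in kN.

With zero net strain, σ = E·αΔT = 29 GPa × 11.9×10⁻⁶ × 193 = 66.6 MPa.
P = AEαΔT = 1150 × 29×10³ × 11.9×10⁻⁶ × 193 = 76.59 kN (tensile).

P ≈ 76.6 kN (tensile)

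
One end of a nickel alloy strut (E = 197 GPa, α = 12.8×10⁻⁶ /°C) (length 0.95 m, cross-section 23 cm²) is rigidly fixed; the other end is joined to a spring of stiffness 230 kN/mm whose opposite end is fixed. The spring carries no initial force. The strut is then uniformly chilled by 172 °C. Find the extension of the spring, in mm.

Free thermal contraction: δ_free = αΔT L = 12.8×10⁻⁶ × 172 × 950 = 2.092 mm.
Let P be the tensile force in the spring. The strut extends elastically by PL/(AE) and the spring stretches by P/k; together these equal δ_free.
P [ L/(AE) + 1/k ] = δ_free → P [ 950/(2300×197×10³) + 1/(230×10³) ] = 2.092.
P = 2.092 / 6.444×10⁻⁶ = 324500 N.
Spring extension = P/k = 324500/(230×10³) = 1.411 mm.

δ ≈ 1.41 mm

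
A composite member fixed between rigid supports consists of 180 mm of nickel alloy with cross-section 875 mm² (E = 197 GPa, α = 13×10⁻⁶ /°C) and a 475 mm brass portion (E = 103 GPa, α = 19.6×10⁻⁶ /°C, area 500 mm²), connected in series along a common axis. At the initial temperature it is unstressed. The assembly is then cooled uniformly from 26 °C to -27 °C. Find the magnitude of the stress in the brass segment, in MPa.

With the walls removed the bar would change length by δ_free = Σ αᵢΔT Lᵢ = 13×10⁻⁶×53×180 + 19.6×10⁻⁶×53×475 = 0.6175 mm.
The walls prevent any net length change, so an axial force P (same in every segment) develops. Compatibility: P · Σ Lᵢ/(AᵢEᵢ) = δ_free.
Σ Lᵢ/(AᵢEᵢ) = 180/(875×197×10³) + 475/(500×103×10³) = 1.027×10⁻⁵ mm/N.
Hence P = δ_free / Σ(L/AE) = 0.6175/1.027×10⁻⁵ = 60.14 kN (tensile).
σ_{brass} = P / A = 60140 / 500 = 120.3 MPa.

σ ≈ 120 MPa (tensile)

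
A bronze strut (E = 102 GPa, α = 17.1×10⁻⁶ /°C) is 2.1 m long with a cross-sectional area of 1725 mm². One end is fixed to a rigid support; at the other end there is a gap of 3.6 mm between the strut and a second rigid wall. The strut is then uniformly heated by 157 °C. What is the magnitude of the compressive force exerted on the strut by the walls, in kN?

P ≈ 171 kN

Unrestrained expansion: δ_free = αΔT L = 17.1×10⁻⁶ × 157 × 2100 = 5.638 mm.
The gap closes (δ_free > 3.6 mm) and the wall then resists a further 5.638 − 3.6 = 2.038 mm of expansion.
So σ = E(δ_free − g)/L = 102×10³ × 2.038/2100 = 98.98 MPa.
P = σA = 98.98 × 1725 = 170.7 kN.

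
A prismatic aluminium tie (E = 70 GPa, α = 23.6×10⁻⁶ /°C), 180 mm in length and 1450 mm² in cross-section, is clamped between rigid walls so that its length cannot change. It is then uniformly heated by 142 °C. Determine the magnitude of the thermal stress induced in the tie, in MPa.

σ ≈ 235 MPa (compressive)

Because both ends are immovable the net strain is zero, and the suppressed thermal strain is αΔT = 23.6×10⁻⁶ × 142 = 3351.2×10⁻⁶.
Hence σ = E·αΔT = 70×10³ × 3351.2×10⁻⁶ = 234.6 MPa, compressive.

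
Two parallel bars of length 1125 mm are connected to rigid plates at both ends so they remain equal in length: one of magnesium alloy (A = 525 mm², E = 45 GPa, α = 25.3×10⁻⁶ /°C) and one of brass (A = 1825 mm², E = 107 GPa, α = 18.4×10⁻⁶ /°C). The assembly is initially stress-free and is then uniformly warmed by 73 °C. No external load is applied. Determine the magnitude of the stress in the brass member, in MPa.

σ ≈ 5.82 MPa (tensile)

Both members must finish at the same length. With the larger α, the magnesium alloy tends to over-expand; the plates restrain it, putting the magnesium alloy in compression and the brass in tension. With no external load the two internal forces are equal and opposite, magnitude P.
Compatibility of the two members (thermal + elastic change equal): (α₁ − α₂)ΔT = P·[1/(A₁E₁) + 1/(A₂E₂)].
|α₁ − α₂|·ΔT = 6.9×10⁻⁶ × 73 = 0.0005037.
1/(A₁E₁) + 1/(A₂E₂) = 1/(525×45×10³) + 1/(1825×107×10³) = 4.745×10⁻⁸ N⁻¹.
P = 0.0005037 / 4.745×10⁻⁸ = 10620 N = 10.62 kN.
σ_{brass} = P/A₂ = 10620/1825 = 5.817 MPa, tensile.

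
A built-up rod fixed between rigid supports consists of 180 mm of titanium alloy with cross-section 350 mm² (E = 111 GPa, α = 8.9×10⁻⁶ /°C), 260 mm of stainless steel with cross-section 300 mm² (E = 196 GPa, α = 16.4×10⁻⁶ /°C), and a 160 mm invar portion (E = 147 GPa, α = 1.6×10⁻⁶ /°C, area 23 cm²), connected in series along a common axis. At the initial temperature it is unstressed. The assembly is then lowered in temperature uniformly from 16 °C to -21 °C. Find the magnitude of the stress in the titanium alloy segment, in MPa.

σ ≈ 67.9 MPa (tensile)

If the supports were absent, the total length change would be Σ αᵢΔT Lᵢ = 8.9×10⁻⁶×37×180 + 16.4×10⁻⁶×37×260 + 1.6×10⁻⁶×37×160 = 0.2265 mm.
Since the ends are fixed, an axial force P builds up, equal in every segment, with P · Σ Lᵢ/(AᵢEᵢ) = δ_free.
Σ Lᵢ/(AᵢEᵢ) = 180/(350×111×10³) + 260/(300×196×10³) + 160/(2300×147×10³) = 9.528×10⁻⁶ mm/N.
So P = 0.2265 / 9.528×10⁻⁶ = 23.77 kN, tensile.
σ_{titanium alloy} = P / A = 23770 / 350 = 67.92 MPa.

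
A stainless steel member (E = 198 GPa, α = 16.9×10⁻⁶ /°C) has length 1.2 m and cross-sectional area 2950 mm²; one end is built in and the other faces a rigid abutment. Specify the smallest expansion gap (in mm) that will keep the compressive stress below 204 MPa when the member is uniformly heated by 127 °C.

With no wall the member would lengthen by αΔT L = 16.9×10⁻⁶ × 127 × 1200 = 2.576 mm.
At the allowable stress the elastic shortening the wall may impose is σL/E = 204 × 1200 / (198×10³) = 1.236 mm.
So the gap has to take up the difference, g_min = δ_free − σL/E = 2.576 − 1.236 = 1.339 mm.

g ≈ 1.34 mm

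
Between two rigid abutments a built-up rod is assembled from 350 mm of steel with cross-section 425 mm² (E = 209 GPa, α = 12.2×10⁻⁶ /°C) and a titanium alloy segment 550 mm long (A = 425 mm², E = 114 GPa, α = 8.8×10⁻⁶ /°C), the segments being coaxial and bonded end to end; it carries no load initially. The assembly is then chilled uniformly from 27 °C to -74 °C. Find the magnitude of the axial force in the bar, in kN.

Free thermal contraction of the whole bar: Σ αᵢΔT Lᵢ = 12.2×10⁻⁶×101×350 + 8.8×10⁻⁶×101×550 = 0.9201 mm.
The rigid supports impose zero overall length change; the single axial force P common to all segments must satisfy P Σ Lᵢ/(AᵢEᵢ) = δ_free.
Σ Lᵢ/(AᵢEᵢ) = 350/(425×209×10³) + 550/(425×114×10³) = 1.529×10⁻⁵ mm/N.
Hence P = δ_free / Σ(L/AE) = 0.9201/1.529×10⁻⁵ = 60.17 kN (tensile).

P ≈ 60.2 kN (tensile)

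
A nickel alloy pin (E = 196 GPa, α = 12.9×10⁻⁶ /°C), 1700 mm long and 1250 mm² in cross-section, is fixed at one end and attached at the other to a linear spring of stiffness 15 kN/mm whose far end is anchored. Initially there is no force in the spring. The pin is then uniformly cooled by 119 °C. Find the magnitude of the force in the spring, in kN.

Free thermal contraction: δ_free = αΔT L = 12.9×10⁻⁶ × 119 × 1700 = 2.61 mm.
With a force P in the spring, the elastic change of the pin is PL/(AE) and that of the spring is P/k; compatibility requires their sum to equal δ_free.
So P = δ_free / [L/(AE) + 1/k] = 2.61 / [ 1700/(1250×196×10³) + 1/(15×10³) ].
P = 2.61 / 7.361×10⁻⁵ = 35450 N.

P ≈ 35.5 kN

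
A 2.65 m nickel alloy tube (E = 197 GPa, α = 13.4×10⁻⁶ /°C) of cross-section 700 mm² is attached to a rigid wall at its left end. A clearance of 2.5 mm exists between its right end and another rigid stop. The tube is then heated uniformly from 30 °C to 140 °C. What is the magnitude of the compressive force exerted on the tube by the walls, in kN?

P ≈ 73.2 kN

If the wall were absent the tube would grow by αΔT L = 13.4×10⁻⁶ × 110 × 2650 = 3.906 mm.
After closing the 2.5 mm clearance, 3.906 − 2.5 = 1.406 mm of expansion remains to be suppressed by the wall.
So σ = E(δ_free − g)/L = 197×10³ × 1.406/2650 = 104.5 MPa.
Force on the wall = σA = 104.5 × 700 mm² = 73.17 kN.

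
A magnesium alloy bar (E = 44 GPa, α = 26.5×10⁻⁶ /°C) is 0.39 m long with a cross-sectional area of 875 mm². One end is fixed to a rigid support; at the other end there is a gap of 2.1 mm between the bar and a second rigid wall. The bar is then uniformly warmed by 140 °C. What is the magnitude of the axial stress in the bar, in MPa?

σ ≈ 0 MPa

If the wall were absent the bar would grow by αΔT L = 26.5×10⁻⁶ × 140 × 390 = 1.447 mm.
This is smaller than the 2.1 mm clearance, so the bar expands freely without reaching the stop — the stress is zero.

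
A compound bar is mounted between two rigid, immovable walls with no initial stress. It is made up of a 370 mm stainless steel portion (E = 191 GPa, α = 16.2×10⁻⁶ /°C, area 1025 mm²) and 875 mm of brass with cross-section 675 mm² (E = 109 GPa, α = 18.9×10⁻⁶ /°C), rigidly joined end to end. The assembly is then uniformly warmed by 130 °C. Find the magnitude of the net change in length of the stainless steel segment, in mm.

|ΔL| ≈ 0.378 mm

Free thermal expansion of the whole bar: Σ αᵢΔT Lᵢ = 16.2×10⁻⁶×130×370 + 18.9×10⁻⁶×130×875 = 2.929 mm.
Since the ends are fixed, an axial force P builds up, equal in every segment, with P · Σ Lᵢ/(AᵢEᵢ) = δ_free.
Σ Lᵢ/(AᵢEᵢ) = 370/(1025×191×10³) + 875/(675×109×10³) = 1.378×10⁻⁵ mm/N.
So P = 2.929 / 1.378×10⁻⁵ = 212.5 kN, compressive.
For the stainless steel segment, free thermal change = 16.2×10⁻⁶×130×370 = 0.7792 mm and elastic change from P = 212500×370/(1025×191×10³) = 0.4017 mm; these oppose, so the net change is 0.378 mm (segment lengthens).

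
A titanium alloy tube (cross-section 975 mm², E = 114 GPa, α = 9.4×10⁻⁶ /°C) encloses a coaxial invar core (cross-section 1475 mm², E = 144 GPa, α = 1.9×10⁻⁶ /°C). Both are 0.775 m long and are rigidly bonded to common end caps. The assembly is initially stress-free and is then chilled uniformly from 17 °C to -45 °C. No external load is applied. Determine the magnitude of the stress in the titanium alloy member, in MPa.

The titanium alloy has the larger α, so on cooling it would change length more than the invar if both were free. The rigid plates force a common final length, so the titanium alloy is put into tension and the invar into compression, with equal and opposite forces P (no external load).
Setting the final lengths equal and cancelling L: (α₁ − α₂)ΔT = P/(A₁E₁) + P/(A₂E₂).
|α₁ − α₂|·ΔT = 7.5×10⁻⁶ × 62 = 0.000465.
1/(A₁E₁) + 1/(A₂E₂) = 1/(975×114×10³) + 1/(1475×144×10³) = 1.37×10⁻⁸ N⁻¹.
P = 0.000465 / 1.37×10⁻⁸ = 33930 N = 33.93 kN.
σ_{titanium alloy} = P/A₁ = 33930/975 = 34.8 MPa, tensile.

σ ≈ 34.8 MPa (tensile)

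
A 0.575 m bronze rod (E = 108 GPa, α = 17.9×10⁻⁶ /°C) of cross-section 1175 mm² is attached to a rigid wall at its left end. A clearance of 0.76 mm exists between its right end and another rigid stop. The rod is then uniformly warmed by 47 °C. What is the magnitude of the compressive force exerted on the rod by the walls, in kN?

Free thermal elongation = αΔT L = 17.9×10⁻⁶ × 47 × 575 = 0.4837 mm.
This is smaller than the 0.76 mm clearance, so the rod expands freely without reaching the stop — the stress is zero.

P ≈ 0 kN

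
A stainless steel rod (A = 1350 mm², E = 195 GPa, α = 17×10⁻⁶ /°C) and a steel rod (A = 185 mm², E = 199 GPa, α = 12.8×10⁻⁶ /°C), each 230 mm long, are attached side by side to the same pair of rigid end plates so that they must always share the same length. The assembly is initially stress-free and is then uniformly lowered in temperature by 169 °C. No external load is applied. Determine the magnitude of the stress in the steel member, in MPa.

Equilibrium of a rigid end plate with no external load gives equal and opposite internal forces ±P in the two members. Since α_{stainless steel} > α_{steel}, cooling drives the stainless steel into tension and the steel into compression.
Compatibility of the two members (thermal + elastic change equal): (α₁ − α₂)ΔT = P·[1/(A₁E₁) + 1/(A₂E₂)].
|α₁ − α₂|·ΔT = 4.2×10⁻⁶ × 169 = 0.0007098.
1/(A₁E₁) + 1/(A₂E₂) = 1/(1350×195×10³) + 1/(185×199×10³) = 3.096×10⁻⁸ N⁻¹.
P = 0.0007098 / 3.096×10⁻⁸ = 22930 N = 22.93 kN.
σ_{steel} = P/A₂ = 22930/185 = 123.9 MPa, compressive.

σ ≈ 124 MPa (compressive)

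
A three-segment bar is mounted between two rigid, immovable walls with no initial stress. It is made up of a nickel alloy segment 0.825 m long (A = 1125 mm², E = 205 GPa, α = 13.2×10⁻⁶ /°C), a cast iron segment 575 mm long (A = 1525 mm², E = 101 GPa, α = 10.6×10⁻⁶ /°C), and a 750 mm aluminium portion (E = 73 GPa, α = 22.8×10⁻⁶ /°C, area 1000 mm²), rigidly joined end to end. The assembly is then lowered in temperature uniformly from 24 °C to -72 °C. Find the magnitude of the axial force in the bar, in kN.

P ≈ 186 kN (tensile)

If the supports were absent, the total length change would be Σ αᵢΔT Lᵢ = 13.2×10⁻⁶×96×825 + 10.6×10⁻⁶×96×575 + 22.8×10⁻⁶×96×750 = 3.272 mm.
The walls prevent any net length change, so an axial force P (same in every segment) develops. Compatibility: P · Σ Lᵢ/(AᵢEᵢ) = δ_free.
Σ Lᵢ/(AᵢEᵢ) = 825/(1125×205×10³) + 575/(1525×101×10³) + 750/(1000×73×10³) = 1.758×10⁻⁵ mm/N.
Hence P = δ_free / Σ(L/AE) = 3.272/1.758×10⁻⁵ = 186.1 kN (tensile).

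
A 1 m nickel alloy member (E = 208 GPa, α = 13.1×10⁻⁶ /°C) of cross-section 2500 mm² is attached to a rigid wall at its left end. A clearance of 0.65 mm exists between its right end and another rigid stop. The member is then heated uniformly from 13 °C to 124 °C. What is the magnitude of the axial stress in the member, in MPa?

σ ≈ 167 MPa (compressive)

Unrestrained expansion: δ_free = αΔT L = 13.1×10⁻⁶ × 111 × 1000 = 1.454 mm.
After closing the 0.65 mm clearance, 1.454 − 0.65 = 0.8041 mm of expansion remains to be suppressed by the wall.
That suppressed elongation corresponds to σ = E·Δ/L = 208×10³ × 0.8041/1000 = 167.3 MPa.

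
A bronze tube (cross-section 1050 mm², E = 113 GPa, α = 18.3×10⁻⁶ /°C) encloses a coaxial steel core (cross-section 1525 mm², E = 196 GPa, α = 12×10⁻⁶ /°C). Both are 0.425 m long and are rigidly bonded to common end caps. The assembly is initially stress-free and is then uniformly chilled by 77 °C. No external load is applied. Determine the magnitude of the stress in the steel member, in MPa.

σ ≈ 27 MPa (compressive)

Equilibrium of a rigid end plate with no external load gives equal and opposite internal forces ±P in the two members. Since α_{bronze} > α_{steel}, cooling drives the bronze into tension and the steel into compression.
Setting the final lengths equal and cancelling L: (α₁ − α₂)ΔT = P/(A₁E₁) + P/(A₂E₂).
|α₁ − α₂|·ΔT = 6.3×10⁻⁶ × 77 = 0.0004851.
1/(A₁E₁) + 1/(A₂E₂) = 1/(1050×113×10³) + 1/(1525×196×10³) = 1.177×10⁻⁸ N⁻¹.
So P = 0.0004851 / 1.177×10⁻⁸ = 41.2 kN.
σ_{steel} = P/A₂ = 41200/1525 = 27.02 MPa, compressive.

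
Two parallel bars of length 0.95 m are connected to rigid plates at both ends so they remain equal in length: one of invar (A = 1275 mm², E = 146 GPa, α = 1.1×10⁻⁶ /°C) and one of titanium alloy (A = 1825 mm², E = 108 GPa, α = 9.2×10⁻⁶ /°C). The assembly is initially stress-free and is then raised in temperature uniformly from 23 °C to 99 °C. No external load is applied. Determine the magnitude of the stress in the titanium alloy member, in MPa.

The titanium alloy has the larger α, so on heating it would change length more than the invar if both were free. The rigid plates force a common final length, so the titanium alloy is put into compression and the invar into tension, with equal and opposite forces P (no external load).
Compatibility of the two members (thermal + elastic change equal): (α₁ − α₂)ΔT = P·[1/(A₁E₁) + 1/(A₂E₂)].
|α₁ − α₂|·ΔT = 8.1×10⁻⁶ × 76 = 0.0006156.
1/(A₁E₁) + 1/(A₂E₂) = 1/(1275×146×10³) + 1/(1825×108×10³) = 1.045×10⁻⁸ N⁻¹.
So P = 0.0006156 / 1.045×10⁻⁸ = 58.93 kN.
σ_{titanium alloy} = P/A₂ = 58930/1825 = 32.29 MPa, compressive.

σ ≈ 32.3 MPa (compressive)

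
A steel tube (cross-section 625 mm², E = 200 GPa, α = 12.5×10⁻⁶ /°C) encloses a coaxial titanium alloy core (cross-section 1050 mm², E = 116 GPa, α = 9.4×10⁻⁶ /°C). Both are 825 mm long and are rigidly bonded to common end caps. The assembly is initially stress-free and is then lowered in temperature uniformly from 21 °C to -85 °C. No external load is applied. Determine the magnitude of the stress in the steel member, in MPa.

σ ≈ 32.4 MPa (tensile)

Both members must finish at the same length. With the larger α, the steel tends to over-contract; the plates restrain it, putting the steel in tension and the titanium alloy in compression. With no external load the two internal forces are equal and opposite, magnitude P.
Compatibility of the two members (thermal + elastic change equal): (α₁ − α₂)ΔT = P·[1/(A₁E₁) + 1/(A₂E₂)].
|α₁ − α₂|·ΔT = 3.1×10⁻⁶ × 106 = 0.0003286.
1/(A₁E₁) + 1/(A₂E₂) = 1/(625×200×10³) + 1/(1050×116×10³) = 1.621×10⁻⁸ N⁻¹.
P = 0.0003286 / 1.621×10⁻⁸ = 20270 N = 20.27 kN.
σ_{steel} = P/A₁ = 20270/625 = 32.43 MPa, tensile.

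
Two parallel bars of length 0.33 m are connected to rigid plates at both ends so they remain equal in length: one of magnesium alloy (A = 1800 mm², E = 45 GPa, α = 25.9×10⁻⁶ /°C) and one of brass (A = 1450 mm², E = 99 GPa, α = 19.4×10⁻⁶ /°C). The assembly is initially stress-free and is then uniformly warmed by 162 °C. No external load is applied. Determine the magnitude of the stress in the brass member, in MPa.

σ ≈ 37.6 MPa (tensile)

Equilibrium of a rigid end plate with no external load gives equal and opposite internal forces ±P in the two members. Since α_{magnesium alloy} > α_{brass}, heating drives the magnesium alloy into compression and the brass into tension.
Setting the final lengths equal and cancelling L: (α₁ − α₂)ΔT = P/(A₁E₁) + P/(A₂E₂).
|α₁ − α₂|·ΔT = 6.5×10⁻⁶ × 162 = 0.001053.
1/(A₁E₁) + 1/(A₂E₂) = 1/(1800×45×10³) + 1/(1450×99×10³) = 1.931×10⁻⁸ N⁻¹.
P = 0.001053 / 1.931×10⁻⁸ = 54530 N = 54.53 kN.
σ_{brass} = P/A₂ = 54530/1450 = 37.6 MPa, tensile.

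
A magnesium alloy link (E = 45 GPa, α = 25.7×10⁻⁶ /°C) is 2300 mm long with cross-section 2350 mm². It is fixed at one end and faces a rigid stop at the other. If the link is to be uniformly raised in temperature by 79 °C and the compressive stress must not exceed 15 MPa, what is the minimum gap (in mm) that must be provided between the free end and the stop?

g ≈ 3.9 mm

Free expansion if unrestrained: δ_free = αΔT L = 25.7×10⁻⁶ × 79 × 2300 = 4.67 mm.
At the allowable stress the elastic shortening the wall may impose is σL/E = 15 × 2300 / (45×10³) = 0.7667 mm.
The gap must absorb the remainder: g_min = 4.67 − 0.7667 = 3.903 mm.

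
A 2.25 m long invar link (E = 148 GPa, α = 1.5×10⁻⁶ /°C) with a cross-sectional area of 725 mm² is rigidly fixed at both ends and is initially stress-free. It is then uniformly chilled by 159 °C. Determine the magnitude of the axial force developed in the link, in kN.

P ≈ 25.6 kN (tensile)

The ends cannot move, so σ = EαΔT = 148×10³ × 1.5×10⁻⁶ × 159 = 35.3 MPa.
P = AEαΔT = 725 × 148×10³ × 1.5×10⁻⁶ × 159 = 25.59 kN (tensile).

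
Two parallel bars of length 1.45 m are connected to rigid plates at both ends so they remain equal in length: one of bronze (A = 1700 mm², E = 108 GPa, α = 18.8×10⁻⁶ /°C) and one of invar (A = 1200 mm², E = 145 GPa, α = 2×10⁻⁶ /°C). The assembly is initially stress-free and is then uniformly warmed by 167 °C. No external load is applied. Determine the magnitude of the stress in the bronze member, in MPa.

σ ≈ 147 MPa (compressive)

Both members must finish at the same length. With the larger α, the bronze tends to over-expand; the plates restrain it, putting the bronze in compression and the invar in tension. With no external load the two internal forces are equal and opposite, magnitude P.
Equating the net (thermal + elastic) strains gives |α₁ − α₂|·ΔT = P·[1/(A₁E₁) + 1/(A₂E₂)].
|α₁ − α₂|·ΔT = 16.8×10⁻⁶ × 167 = 0.002806.
1/(A₁E₁) + 1/(A₂E₂) = 1/(1700×108×10³) + 1/(1200×145×10³) = 1.119×10⁻⁸ N⁻¹.
P = 0.002806 / 1.119×10⁻⁸ = 250600 N = 250.6 kN.
σ_{bronze} = P/A₁ = 250600/1700 = 147.4 MPa, compressive.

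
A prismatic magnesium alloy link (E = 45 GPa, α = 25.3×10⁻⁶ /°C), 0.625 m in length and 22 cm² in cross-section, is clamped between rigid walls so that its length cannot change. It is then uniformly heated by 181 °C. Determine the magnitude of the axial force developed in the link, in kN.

P ≈ 453 kN (compressive)

Full restraint means ε = 0, so the stress is σ = EαΔT = 45×10³ × 25.3×10⁻⁶ × 181 = 206.1 MPa.
P = AEαΔT = 2200 × 45×10³ × 25.3×10⁻⁶ × 181 = 453.4 kN (compressive).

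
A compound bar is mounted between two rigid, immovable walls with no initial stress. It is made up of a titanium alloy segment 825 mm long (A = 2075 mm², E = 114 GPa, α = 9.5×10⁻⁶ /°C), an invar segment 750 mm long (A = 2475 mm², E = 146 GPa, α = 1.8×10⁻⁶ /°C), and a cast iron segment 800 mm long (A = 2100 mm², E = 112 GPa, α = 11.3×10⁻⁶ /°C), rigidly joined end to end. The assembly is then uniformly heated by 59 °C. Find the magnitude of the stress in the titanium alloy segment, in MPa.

σ ≈ 57.8 MPa (compressive)

If the supports were absent, the total length change would be Σ αᵢΔT Lᵢ = 9.5×10⁻⁶×59×825 + 1.8×10⁻⁶×59×750 + 11.3×10⁻⁶×59×800 = 1.075 mm.
The rigid supports impose zero overall length change; the single axial force P common to all segments must satisfy P Σ Lᵢ/(AᵢEᵢ) = δ_free.
The series flexibility is Σ Lᵢ/(AᵢEᵢ) = 825/(2075×114×10³) + 750/(2475×146×10³) + 800/(2100×112×10³) = 8.965×10⁻⁶ mm/N.
P = 1.075 / 8.965×10⁻⁶ = 120000 N = 120 kN, compressive.
σ_{titanium alloy} = P / A = 120000 / 2075 = 57.81 MPa.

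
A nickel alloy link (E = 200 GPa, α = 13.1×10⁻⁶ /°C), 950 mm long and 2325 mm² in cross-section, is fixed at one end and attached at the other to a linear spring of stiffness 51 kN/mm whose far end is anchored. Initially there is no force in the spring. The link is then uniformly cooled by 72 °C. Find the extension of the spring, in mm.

Free thermal contraction: δ_free = αΔT L = 13.1×10⁻⁶ × 72 × 950 = 0.896 mm.
With a force P in the spring, the elastic change of the link is PL/(AE) and that of the spring is P/k; compatibility requires their sum to equal δ_free.
P [ L/(AE) + 1/k ] = δ_free → P [ 950/(2325×200×10³) + 1/(51×10³) ] = 0.896.
P = 0.896 / 2.165×10⁻⁵ = 41390 N.
Spring extension = P/k = 41390/(51×10³) = 0.8115 mm.

δ ≈ 0.811 mm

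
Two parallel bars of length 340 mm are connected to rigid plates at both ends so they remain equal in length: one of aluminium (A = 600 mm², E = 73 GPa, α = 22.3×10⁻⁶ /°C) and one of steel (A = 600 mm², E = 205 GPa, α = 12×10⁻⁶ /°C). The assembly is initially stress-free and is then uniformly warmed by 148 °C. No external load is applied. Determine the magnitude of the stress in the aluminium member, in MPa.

Equilibrium of a rigid end plate with no external load gives equal and opposite internal forces ±P in the two members. Since α_{aluminium} > α_{steel}, heating drives the aluminium into compression and the steel into tension.
Compatibility of the two members (thermal + elastic change equal): (α₁ − α₂)ΔT = P·[1/(A₁E₁) + 1/(A₂E₂)].
|α₁ − α₂|·ΔT = 10.3×10⁻⁶ × 148 = 0.001524.
1/(A₁E₁) + 1/(A₂E₂) = 1/(600×73×10³) + 1/(600×205×10³) = 3.096×10⁻⁸ N⁻¹.
So P = 0.001524 / 3.096×10⁻⁸ = 49.24 kN.
σ_{aluminium} = P/A₁ = 49240/600 = 82.06 MPa, compressive.

σ ≈ 82.1 MPa (compressive)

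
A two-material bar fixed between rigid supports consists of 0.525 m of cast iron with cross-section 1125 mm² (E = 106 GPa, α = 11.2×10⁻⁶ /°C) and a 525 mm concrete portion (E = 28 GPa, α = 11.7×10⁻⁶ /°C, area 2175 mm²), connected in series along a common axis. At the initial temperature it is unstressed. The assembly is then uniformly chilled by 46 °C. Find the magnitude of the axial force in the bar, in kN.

P ≈ 42.5 kN (tensile)

With the walls removed the bar would change length by δ_free = Σ αᵢΔT Lᵢ = 11.2×10⁻⁶×46×525 + 11.7×10⁻⁶×46×525 = 0.553 mm.
The walls prevent any net length change, so an axial force P (same in every segment) develops. Compatibility: P · Σ Lᵢ/(AᵢEᵢ) = δ_free.
Σ Lᵢ/(AᵢEᵢ) = 525/(1125×106×10³) + 525/(2175×28×10³) = 1.302×10⁻⁵ mm/N.
P = 0.553 / 1.302×10⁻⁵ = 42470 N = 42.47 kN, tensile.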